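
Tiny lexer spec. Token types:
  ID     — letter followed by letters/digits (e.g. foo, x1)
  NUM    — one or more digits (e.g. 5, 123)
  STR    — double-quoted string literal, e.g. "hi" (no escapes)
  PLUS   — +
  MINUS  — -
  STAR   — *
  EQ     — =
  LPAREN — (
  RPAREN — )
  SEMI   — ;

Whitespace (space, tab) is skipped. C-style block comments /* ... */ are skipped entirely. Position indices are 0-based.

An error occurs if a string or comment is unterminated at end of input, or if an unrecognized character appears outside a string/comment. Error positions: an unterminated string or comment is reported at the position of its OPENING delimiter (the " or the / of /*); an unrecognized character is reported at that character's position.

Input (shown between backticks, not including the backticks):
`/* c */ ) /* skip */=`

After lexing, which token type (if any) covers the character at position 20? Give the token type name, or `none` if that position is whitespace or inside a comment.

pos=0: enter COMMENT mode (saw '/*')
exit COMMENT mode (now at pos=7)
pos=8: emit RPAREN ')'
pos=10: enter COMMENT mode (saw '/*')
exit COMMENT mode (now at pos=20)
pos=20: emit EQ '='
DONE. 2 tokens: [RPAREN, EQ]
Position 20: char is '=' -> EQ

Answer: EQ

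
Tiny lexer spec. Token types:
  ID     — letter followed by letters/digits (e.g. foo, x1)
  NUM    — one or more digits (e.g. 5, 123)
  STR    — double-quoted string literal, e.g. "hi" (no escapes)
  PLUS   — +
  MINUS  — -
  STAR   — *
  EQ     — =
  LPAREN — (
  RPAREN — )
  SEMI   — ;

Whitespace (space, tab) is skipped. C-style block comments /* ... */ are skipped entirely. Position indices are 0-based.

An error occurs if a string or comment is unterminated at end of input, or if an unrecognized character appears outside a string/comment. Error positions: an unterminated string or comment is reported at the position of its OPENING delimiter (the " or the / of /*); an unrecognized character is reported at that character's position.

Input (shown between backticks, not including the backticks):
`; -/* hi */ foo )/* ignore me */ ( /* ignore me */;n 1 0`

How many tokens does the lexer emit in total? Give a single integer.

Answer: 9

Derivation:
pos=0: emit SEMI ';'
pos=2: emit MINUS '-'
pos=3: enter COMMENT mode (saw '/*')
exit COMMENT mode (now at pos=11)
pos=12: emit ID 'foo' (now at pos=15)
pos=16: emit RPAREN ')'
pos=17: enter COMMENT mode (saw '/*')
exit COMMENT mode (now at pos=32)
pos=33: emit LPAREN '('
pos=35: enter COMMENT mode (saw '/*')
exit COMMENT mode (now at pos=50)
pos=50: emit SEMI ';'
pos=51: emit ID 'n' (now at pos=52)
pos=53: emit NUM '1' (now at pos=54)
pos=55: emit NUM '0' (now at pos=56)
DONE. 9 tokens: [SEMI, MINUS, ID, RPAREN, LPAREN, SEMI, ID, NUM, NUM]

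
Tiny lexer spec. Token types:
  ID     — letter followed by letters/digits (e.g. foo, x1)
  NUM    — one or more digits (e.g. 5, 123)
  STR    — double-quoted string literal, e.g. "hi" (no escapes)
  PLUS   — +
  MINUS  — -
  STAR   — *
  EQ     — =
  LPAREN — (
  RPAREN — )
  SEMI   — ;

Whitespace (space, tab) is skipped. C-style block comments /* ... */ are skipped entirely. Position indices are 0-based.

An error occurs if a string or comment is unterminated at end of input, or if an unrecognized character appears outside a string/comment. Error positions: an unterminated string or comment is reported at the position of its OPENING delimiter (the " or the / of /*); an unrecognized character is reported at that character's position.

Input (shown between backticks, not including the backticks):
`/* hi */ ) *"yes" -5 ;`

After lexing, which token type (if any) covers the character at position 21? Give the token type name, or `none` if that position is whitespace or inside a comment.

Answer: SEMI

Derivation:
pos=0: enter COMMENT mode (saw '/*')
exit COMMENT mode (now at pos=8)
pos=9: emit RPAREN ')'
pos=11: emit STAR '*'
pos=12: enter STRING mode
pos=12: emit STR "yes" (now at pos=17)
pos=18: emit MINUS '-'
pos=19: emit NUM '5' (now at pos=20)
pos=21: emit SEMI ';'
DONE. 6 tokens: [RPAREN, STAR, STR, MINUS, NUM, SEMI]
Position 21: char is ';' -> SEMI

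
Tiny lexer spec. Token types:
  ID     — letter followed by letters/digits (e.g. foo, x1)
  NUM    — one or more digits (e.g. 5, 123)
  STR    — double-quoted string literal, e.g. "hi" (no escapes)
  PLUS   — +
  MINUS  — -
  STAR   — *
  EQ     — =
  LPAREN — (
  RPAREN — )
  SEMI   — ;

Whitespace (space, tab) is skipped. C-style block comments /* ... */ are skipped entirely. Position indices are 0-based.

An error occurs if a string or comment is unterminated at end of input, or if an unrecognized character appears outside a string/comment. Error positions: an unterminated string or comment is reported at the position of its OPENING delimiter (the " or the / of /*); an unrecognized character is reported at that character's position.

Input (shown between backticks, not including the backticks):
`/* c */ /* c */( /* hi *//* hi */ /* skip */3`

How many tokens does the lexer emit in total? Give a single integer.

pos=0: enter COMMENT mode (saw '/*')
exit COMMENT mode (now at pos=7)
pos=8: enter COMMENT mode (saw '/*')
exit COMMENT mode (now at pos=15)
pos=15: emit LPAREN '('
pos=17: enter COMMENT mode (saw '/*')
exit COMMENT mode (now at pos=25)
pos=25: enter COMMENT mode (saw '/*')
exit COMMENT mode (now at pos=33)
pos=34: enter COMMENT mode (saw '/*')
exit COMMENT mode (now at pos=44)
pos=44: emit NUM '3' (now at pos=45)
DONE. 2 tokens: [LPAREN, NUM]

Answer: 2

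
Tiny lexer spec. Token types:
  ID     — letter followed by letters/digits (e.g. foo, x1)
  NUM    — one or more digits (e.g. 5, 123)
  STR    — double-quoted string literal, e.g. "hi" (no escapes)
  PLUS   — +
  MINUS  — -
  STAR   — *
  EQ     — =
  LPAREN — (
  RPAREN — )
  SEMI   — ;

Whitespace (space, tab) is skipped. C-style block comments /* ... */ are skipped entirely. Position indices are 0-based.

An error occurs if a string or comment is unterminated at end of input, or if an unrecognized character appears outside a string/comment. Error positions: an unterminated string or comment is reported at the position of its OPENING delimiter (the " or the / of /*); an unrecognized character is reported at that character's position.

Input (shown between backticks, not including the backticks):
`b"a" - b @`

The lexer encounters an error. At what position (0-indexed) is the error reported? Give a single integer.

pos=0: emit ID 'b' (now at pos=1)
pos=1: enter STRING mode
pos=1: emit STR "a" (now at pos=4)
pos=5: emit MINUS '-'
pos=7: emit ID 'b' (now at pos=8)
pos=9: ERROR — unrecognized char '@'

Answer: 9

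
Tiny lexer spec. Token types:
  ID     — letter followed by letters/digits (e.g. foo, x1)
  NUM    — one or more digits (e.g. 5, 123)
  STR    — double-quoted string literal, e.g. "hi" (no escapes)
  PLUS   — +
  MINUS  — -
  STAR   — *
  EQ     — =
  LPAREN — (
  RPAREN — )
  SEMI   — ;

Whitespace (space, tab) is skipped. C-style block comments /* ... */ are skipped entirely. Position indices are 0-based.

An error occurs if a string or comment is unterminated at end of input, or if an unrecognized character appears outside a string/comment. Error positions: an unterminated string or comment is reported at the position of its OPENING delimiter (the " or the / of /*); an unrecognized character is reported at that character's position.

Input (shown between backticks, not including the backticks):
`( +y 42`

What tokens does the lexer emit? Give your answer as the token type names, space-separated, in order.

Answer: LPAREN PLUS ID NUM

Derivation:
pos=0: emit LPAREN '('
pos=2: emit PLUS '+'
pos=3: emit ID 'y' (now at pos=4)
pos=5: emit NUM '42' (now at pos=7)
DONE. 4 tokens: [LPAREN, PLUS, ID, NUM]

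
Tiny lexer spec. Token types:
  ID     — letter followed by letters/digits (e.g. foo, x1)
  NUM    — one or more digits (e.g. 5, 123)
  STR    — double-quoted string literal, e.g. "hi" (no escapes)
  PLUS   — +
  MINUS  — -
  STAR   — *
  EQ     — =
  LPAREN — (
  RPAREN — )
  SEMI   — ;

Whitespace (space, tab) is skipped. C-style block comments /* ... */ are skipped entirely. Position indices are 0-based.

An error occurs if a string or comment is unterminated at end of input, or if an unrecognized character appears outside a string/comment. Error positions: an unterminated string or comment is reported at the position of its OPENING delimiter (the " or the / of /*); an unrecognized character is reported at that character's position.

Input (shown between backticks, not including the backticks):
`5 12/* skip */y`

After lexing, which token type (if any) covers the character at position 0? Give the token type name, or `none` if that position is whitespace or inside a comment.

pos=0: emit NUM '5' (now at pos=1)
pos=2: emit NUM '12' (now at pos=4)
pos=4: enter COMMENT mode (saw '/*')
exit COMMENT mode (now at pos=14)
pos=14: emit ID 'y' (now at pos=15)
DONE. 3 tokens: [NUM, NUM, ID]
Position 0: char is '5' -> NUM

Answer: NUM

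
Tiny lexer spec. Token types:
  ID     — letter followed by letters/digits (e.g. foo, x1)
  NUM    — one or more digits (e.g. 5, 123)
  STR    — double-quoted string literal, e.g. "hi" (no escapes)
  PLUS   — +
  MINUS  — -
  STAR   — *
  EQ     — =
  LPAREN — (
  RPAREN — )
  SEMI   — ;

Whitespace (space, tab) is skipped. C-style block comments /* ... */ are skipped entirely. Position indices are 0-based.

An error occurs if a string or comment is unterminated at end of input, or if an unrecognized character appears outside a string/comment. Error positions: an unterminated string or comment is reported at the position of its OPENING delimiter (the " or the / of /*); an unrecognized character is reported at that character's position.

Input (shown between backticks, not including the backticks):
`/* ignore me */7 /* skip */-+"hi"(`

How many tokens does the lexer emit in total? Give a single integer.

pos=0: enter COMMENT mode (saw '/*')
exit COMMENT mode (now at pos=15)
pos=15: emit NUM '7' (now at pos=16)
pos=17: enter COMMENT mode (saw '/*')
exit COMMENT mode (now at pos=27)
pos=27: emit MINUS '-'
pos=28: emit PLUS '+'
pos=29: enter STRING mode
pos=29: emit STR "hi" (now at pos=33)
pos=33: emit LPAREN '('
DONE. 5 tokens: [NUM, MINUS, PLUS, STR, LPAREN]

Answer: 5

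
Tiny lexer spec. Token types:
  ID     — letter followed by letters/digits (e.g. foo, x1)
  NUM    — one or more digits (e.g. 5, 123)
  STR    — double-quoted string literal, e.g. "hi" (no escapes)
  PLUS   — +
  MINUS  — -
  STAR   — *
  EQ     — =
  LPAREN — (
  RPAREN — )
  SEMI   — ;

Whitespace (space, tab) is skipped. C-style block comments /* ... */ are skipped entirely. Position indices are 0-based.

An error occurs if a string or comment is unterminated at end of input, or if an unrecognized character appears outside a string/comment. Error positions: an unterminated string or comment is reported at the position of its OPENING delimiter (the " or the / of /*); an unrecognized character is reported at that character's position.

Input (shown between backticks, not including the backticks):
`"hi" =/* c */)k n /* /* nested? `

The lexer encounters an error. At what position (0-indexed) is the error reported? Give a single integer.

Answer: 18

Derivation:
pos=0: enter STRING mode
pos=0: emit STR "hi" (now at pos=4)
pos=5: emit EQ '='
pos=6: enter COMMENT mode (saw '/*')
exit COMMENT mode (now at pos=13)
pos=13: emit RPAREN ')'
pos=14: emit ID 'k' (now at pos=15)
pos=16: emit ID 'n' (now at pos=17)
pos=18: enter COMMENT mode (saw '/*')
pos=18: ERROR — unterminated comment (reached EOF)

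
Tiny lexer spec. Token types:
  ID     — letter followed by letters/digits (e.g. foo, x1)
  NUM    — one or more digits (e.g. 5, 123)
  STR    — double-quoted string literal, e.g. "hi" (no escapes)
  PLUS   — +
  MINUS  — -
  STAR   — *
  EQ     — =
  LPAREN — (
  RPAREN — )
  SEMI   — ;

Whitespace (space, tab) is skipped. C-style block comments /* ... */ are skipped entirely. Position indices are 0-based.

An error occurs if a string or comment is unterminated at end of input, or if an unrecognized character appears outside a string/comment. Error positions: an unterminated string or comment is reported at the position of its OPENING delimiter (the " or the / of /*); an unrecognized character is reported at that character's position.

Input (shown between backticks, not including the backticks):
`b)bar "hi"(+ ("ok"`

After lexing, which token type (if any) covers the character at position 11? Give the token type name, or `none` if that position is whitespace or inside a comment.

pos=0: emit ID 'b' (now at pos=1)
pos=1: emit RPAREN ')'
pos=2: emit ID 'bar' (now at pos=5)
pos=6: enter STRING mode
pos=6: emit STR "hi" (now at pos=10)
pos=10: emit LPAREN '('
pos=11: emit PLUS '+'
pos=13: emit LPAREN '('
pos=14: enter STRING mode
pos=14: emit STR "ok" (now at pos=18)
DONE. 8 tokens: [ID, RPAREN, ID, STR, LPAREN, PLUS, LPAREN, STR]
Position 11: char is '+' -> PLUS

Answer: PLUS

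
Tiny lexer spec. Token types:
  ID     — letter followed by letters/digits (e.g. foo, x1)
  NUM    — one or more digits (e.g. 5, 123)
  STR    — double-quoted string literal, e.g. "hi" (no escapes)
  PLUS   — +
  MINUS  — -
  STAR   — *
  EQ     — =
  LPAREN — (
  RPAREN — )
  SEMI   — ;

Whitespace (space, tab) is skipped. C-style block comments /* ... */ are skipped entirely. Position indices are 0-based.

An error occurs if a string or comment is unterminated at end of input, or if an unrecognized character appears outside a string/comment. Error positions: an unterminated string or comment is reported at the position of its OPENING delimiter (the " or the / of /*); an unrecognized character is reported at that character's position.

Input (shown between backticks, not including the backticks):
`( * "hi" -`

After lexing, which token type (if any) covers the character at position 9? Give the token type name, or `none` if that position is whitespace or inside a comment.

Answer: MINUS

Derivation:
pos=0: emit LPAREN '('
pos=2: emit STAR '*'
pos=4: enter STRING mode
pos=4: emit STR "hi" (now at pos=8)
pos=9: emit MINUS '-'
DONE. 4 tokens: [LPAREN, STAR, STR, MINUS]
Position 9: char is '-' -> MINUS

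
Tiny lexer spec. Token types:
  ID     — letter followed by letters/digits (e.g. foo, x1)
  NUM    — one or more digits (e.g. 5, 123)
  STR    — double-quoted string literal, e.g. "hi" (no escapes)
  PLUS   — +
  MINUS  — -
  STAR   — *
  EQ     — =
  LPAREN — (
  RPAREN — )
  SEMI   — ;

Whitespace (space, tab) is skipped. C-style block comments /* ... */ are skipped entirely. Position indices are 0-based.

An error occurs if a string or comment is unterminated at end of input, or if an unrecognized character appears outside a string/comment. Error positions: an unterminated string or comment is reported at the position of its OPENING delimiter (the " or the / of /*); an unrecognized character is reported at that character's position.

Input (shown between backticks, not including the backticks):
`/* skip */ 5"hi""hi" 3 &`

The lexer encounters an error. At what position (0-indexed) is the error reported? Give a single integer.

Answer: 23

Derivation:
pos=0: enter COMMENT mode (saw '/*')
exit COMMENT mode (now at pos=10)
pos=11: emit NUM '5' (now at pos=12)
pos=12: enter STRING mode
pos=12: emit STR "hi" (now at pos=16)
pos=16: enter STRING mode
pos=16: emit STR "hi" (now at pos=20)
pos=21: emit NUM '3' (now at pos=22)
pos=23: ERROR — unrecognized char '&'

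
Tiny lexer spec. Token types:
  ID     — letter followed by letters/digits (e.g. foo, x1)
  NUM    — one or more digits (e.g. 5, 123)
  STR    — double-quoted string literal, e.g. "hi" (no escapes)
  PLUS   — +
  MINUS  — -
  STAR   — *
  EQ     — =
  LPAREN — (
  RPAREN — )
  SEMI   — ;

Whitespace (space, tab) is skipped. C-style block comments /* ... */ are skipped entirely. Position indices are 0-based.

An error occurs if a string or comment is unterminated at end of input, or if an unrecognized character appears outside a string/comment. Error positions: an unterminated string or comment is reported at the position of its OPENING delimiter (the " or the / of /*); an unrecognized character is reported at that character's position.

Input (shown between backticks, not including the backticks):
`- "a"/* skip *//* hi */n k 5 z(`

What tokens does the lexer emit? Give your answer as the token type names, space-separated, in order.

pos=0: emit MINUS '-'
pos=2: enter STRING mode
pos=2: emit STR "a" (now at pos=5)
pos=5: enter COMMENT mode (saw '/*')
exit COMMENT mode (now at pos=15)
pos=15: enter COMMENT mode (saw '/*')
exit COMMENT mode (now at pos=23)
pos=23: emit ID 'n' (now at pos=24)
pos=25: emit ID 'k' (now at pos=26)
pos=27: emit NUM '5' (now at pos=28)
pos=29: emit ID 'z' (now at pos=30)
pos=30: emit LPAREN '('
DONE. 7 tokens: [MINUS, STR, ID, ID, NUM, ID, LPAREN]

Answer: MINUS STR ID ID NUM ID LPAREN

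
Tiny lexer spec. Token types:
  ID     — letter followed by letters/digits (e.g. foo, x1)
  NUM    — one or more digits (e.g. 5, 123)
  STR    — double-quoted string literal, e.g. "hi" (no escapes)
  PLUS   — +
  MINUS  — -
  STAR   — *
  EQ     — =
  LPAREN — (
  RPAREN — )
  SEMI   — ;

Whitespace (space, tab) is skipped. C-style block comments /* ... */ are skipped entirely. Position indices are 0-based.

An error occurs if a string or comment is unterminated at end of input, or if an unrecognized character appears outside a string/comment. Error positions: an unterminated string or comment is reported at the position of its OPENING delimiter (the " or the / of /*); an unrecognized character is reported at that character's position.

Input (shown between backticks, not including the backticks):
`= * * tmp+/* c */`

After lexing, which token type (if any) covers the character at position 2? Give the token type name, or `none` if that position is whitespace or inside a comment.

pos=0: emit EQ '='
pos=2: emit STAR '*'
pos=4: emit STAR '*'
pos=6: emit ID 'tmp' (now at pos=9)
pos=9: emit PLUS '+'
pos=10: enter COMMENT mode (saw '/*')
exit COMMENT mode (now at pos=17)
DONE. 5 tokens: [EQ, STAR, STAR, ID, PLUS]
Position 2: char is '*' -> STAR

Answer: STAR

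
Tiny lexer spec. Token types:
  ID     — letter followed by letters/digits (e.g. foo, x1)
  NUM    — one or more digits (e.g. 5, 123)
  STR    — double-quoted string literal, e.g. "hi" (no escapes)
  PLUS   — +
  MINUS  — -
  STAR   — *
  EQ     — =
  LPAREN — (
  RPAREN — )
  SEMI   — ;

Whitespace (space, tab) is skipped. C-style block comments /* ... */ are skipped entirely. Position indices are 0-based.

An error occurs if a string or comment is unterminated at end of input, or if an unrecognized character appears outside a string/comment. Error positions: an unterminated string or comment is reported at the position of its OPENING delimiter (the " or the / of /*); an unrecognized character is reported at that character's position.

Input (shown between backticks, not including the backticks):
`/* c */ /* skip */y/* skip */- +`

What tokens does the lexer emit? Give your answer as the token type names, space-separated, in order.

Answer: ID MINUS PLUS

Derivation:
pos=0: enter COMMENT mode (saw '/*')
exit COMMENT mode (now at pos=7)
pos=8: enter COMMENT mode (saw '/*')
exit COMMENT mode (now at pos=18)
pos=18: emit ID 'y' (now at pos=19)
pos=19: enter COMMENT mode (saw '/*')
exit COMMENT mode (now at pos=29)
pos=29: emit MINUS '-'
pos=31: emit PLUS '+'
DONE. 3 tokens: [ID, MINUS, PLUS]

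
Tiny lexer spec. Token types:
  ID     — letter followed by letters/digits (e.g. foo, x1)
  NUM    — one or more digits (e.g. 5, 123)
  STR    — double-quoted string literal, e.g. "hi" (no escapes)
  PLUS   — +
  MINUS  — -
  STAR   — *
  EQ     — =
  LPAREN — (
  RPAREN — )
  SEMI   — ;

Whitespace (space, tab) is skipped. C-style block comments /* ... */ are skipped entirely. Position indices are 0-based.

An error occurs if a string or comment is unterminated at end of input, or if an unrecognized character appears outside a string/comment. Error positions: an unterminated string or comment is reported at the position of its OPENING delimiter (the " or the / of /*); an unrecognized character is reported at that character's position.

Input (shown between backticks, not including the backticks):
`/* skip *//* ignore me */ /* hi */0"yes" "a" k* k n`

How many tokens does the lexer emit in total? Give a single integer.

pos=0: enter COMMENT mode (saw '/*')
exit COMMENT mode (now at pos=10)
pos=10: enter COMMENT mode (saw '/*')
exit COMMENT mode (now at pos=25)
pos=26: enter COMMENT mode (saw '/*')
exit COMMENT mode (now at pos=34)
pos=34: emit NUM '0' (now at pos=35)
pos=35: enter STRING mode
pos=35: emit STR "yes" (now at pos=40)
pos=41: enter STRING mode
pos=41: emit STR "a" (now at pos=44)
pos=45: emit ID 'k' (now at pos=46)
pos=46: emit STAR '*'
pos=48: emit ID 'k' (now at pos=49)
pos=50: emit ID 'n' (now at pos=51)
DONE. 7 tokens: [NUM, STR, STR, ID, STAR, ID, ID]

Answer: 7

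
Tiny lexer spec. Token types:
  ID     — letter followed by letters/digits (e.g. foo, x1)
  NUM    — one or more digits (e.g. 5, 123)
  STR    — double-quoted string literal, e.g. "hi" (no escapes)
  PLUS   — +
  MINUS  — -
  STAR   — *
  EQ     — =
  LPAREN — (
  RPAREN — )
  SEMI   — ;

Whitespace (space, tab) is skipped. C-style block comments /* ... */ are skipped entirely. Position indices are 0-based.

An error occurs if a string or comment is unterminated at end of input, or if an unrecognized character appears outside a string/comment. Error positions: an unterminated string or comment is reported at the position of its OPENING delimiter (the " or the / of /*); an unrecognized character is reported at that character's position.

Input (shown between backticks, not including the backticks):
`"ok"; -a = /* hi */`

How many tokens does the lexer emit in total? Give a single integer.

Answer: 5

Derivation:
pos=0: enter STRING mode
pos=0: emit STR "ok" (now at pos=4)
pos=4: emit SEMI ';'
pos=6: emit MINUS '-'
pos=7: emit ID 'a' (now at pos=8)
pos=9: emit EQ '='
pos=11: enter COMMENT mode (saw '/*')
exit COMMENT mode (now at pos=19)
DONE. 5 tokens: [STR, SEMI, MINUS, ID, EQ]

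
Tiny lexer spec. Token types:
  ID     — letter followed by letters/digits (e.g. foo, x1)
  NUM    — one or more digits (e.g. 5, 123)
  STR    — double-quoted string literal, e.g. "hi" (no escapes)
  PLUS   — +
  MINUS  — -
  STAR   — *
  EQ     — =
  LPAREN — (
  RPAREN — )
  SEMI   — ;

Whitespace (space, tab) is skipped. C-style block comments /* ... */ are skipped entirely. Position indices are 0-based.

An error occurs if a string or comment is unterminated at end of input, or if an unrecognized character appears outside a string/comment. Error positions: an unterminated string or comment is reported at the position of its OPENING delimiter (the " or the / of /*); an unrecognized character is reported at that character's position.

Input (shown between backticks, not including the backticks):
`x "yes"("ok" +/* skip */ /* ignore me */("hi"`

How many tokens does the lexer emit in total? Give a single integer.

pos=0: emit ID 'x' (now at pos=1)
pos=2: enter STRING mode
pos=2: emit STR "yes" (now at pos=7)
pos=7: emit LPAREN '('
pos=8: enter STRING mode
pos=8: emit STR "ok" (now at pos=12)
pos=13: emit PLUS '+'
pos=14: enter COMMENT mode (saw '/*')
exit COMMENT mode (now at pos=24)
pos=25: enter COMMENT mode (saw '/*')
exit COMMENT mode (now at pos=40)
pos=40: emit LPAREN '('
pos=41: enter STRING mode
pos=41: emit STR "hi" (now at pos=45)
DONE. 7 tokens: [ID, STR, LPAREN, STR, PLUS, LPAREN, STR]

Answer: 7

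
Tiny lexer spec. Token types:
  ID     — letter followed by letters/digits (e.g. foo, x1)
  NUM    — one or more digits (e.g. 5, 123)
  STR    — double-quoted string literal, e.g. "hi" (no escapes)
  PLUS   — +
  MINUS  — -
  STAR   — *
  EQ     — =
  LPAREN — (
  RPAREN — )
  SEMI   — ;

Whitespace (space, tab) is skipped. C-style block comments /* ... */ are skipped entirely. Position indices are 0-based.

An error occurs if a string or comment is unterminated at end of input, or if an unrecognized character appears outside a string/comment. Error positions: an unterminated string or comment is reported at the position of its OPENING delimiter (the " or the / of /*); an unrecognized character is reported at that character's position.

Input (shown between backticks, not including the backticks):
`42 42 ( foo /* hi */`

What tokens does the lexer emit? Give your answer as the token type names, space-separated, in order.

pos=0: emit NUM '42' (now at pos=2)
pos=3: emit NUM '42' (now at pos=5)
pos=6: emit LPAREN '('
pos=8: emit ID 'foo' (now at pos=11)
pos=12: enter COMMENT mode (saw '/*')
exit COMMENT mode (now at pos=20)
DONE. 4 tokens: [NUM, NUM, LPAREN, ID]

Answer: NUM NUM LPAREN ID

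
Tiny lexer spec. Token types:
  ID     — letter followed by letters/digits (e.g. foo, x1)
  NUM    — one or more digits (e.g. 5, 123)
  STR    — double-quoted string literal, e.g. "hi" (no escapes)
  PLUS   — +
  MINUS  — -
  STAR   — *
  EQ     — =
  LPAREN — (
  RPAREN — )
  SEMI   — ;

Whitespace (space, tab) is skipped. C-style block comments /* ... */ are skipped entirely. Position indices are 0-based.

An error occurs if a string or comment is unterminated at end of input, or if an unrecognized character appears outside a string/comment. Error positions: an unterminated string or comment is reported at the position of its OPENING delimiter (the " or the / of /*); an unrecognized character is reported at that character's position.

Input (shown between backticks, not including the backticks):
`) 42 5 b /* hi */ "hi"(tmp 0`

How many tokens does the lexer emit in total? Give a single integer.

pos=0: emit RPAREN ')'
pos=2: emit NUM '42' (now at pos=4)
pos=5: emit NUM '5' (now at pos=6)
pos=7: emit ID 'b' (now at pos=8)
pos=9: enter COMMENT mode (saw '/*')
exit COMMENT mode (now at pos=17)
pos=18: enter STRING mode
pos=18: emit STR "hi" (now at pos=22)
pos=22: emit LPAREN '('
pos=23: emit ID 'tmp' (now at pos=26)
pos=27: emit NUM '0' (now at pos=28)
DONE. 8 tokens: [RPAREN, NUM, NUM, ID, STR, LPAREN, ID, NUM]

Answer: 8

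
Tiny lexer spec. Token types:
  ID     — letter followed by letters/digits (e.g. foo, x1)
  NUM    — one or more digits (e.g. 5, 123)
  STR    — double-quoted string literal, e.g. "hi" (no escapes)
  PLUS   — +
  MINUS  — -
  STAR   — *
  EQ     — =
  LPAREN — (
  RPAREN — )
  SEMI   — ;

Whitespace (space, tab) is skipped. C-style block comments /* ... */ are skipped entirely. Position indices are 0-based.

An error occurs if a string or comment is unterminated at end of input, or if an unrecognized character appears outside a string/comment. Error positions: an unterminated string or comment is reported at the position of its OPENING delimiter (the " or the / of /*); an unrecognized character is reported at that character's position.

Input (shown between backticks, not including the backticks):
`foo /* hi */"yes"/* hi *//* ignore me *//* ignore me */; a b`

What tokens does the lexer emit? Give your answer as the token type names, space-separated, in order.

pos=0: emit ID 'foo' (now at pos=3)
pos=4: enter COMMENT mode (saw '/*')
exit COMMENT mode (now at pos=12)
pos=12: enter STRING mode
pos=12: emit STR "yes" (now at pos=17)
pos=17: enter COMMENT mode (saw '/*')
exit COMMENT mode (now at pos=25)
pos=25: enter COMMENT mode (saw '/*')
exit COMMENT mode (now at pos=40)
pos=40: enter COMMENT mode (saw '/*')
exit COMMENT mode (now at pos=55)
pos=55: emit SEMI ';'
pos=57: emit ID 'a' (now at pos=58)
pos=59: emit ID 'b' (now at pos=60)
DONE. 5 tokens: [ID, STR, SEMI, ID, ID]

Answer: ID STR SEMI ID ID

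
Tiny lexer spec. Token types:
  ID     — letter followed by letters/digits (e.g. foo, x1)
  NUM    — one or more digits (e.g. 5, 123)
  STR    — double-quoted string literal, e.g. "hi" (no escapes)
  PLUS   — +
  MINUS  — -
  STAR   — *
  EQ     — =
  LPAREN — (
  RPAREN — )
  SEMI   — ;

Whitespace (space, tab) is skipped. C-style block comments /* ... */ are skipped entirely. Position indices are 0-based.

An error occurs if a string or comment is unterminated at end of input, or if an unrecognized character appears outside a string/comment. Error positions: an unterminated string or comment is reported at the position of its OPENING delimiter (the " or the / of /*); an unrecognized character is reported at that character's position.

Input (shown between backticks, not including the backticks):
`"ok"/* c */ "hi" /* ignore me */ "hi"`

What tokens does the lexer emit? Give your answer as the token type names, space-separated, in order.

pos=0: enter STRING mode
pos=0: emit STR "ok" (now at pos=4)
pos=4: enter COMMENT mode (saw '/*')
exit COMMENT mode (now at pos=11)
pos=12: enter STRING mode
pos=12: emit STR "hi" (now at pos=16)
pos=17: enter COMMENT mode (saw '/*')
exit COMMENT mode (now at pos=32)
pos=33: enter STRING mode
pos=33: emit STR "hi" (now at pos=37)
DONE. 3 tokens: [STR, STR, STR]

Answer: STR STR STR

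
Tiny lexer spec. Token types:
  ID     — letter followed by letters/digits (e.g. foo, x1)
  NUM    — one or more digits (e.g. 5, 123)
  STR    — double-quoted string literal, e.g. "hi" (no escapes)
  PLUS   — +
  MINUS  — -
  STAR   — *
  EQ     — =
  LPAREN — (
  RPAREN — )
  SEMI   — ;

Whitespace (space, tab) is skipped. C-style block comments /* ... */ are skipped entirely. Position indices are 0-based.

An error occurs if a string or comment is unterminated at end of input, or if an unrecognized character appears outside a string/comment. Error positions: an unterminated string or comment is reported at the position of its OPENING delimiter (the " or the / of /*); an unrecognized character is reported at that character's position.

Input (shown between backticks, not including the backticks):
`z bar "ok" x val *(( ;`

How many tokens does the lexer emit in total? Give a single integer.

Answer: 9

Derivation:
pos=0: emit ID 'z' (now at pos=1)
pos=2: emit ID 'bar' (now at pos=5)
pos=6: enter STRING mode
pos=6: emit STR "ok" (now at pos=10)
pos=11: emit ID 'x' (now at pos=12)
pos=13: emit ID 'val' (now at pos=16)
pos=17: emit STAR '*'
pos=18: emit LPAREN '('
pos=19: emit LPAREN '('
pos=21: emit SEMI ';'
DONE. 9 tokens: [ID, ID, STR, ID, ID, STAR, LPAREN, LPAREN, SEMI]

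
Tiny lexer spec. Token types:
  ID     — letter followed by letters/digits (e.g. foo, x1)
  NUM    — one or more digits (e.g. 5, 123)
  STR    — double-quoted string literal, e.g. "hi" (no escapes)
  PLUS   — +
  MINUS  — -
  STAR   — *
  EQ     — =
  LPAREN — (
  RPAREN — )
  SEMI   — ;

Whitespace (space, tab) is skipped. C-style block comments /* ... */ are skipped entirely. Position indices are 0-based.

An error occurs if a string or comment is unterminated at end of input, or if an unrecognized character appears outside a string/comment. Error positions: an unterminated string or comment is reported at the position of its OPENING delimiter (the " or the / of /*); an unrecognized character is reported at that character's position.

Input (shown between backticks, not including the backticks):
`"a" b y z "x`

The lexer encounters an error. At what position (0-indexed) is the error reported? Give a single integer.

pos=0: enter STRING mode
pos=0: emit STR "a" (now at pos=3)
pos=4: emit ID 'b' (now at pos=5)
pos=6: emit ID 'y' (now at pos=7)
pos=8: emit ID 'z' (now at pos=9)
pos=10: enter STRING mode
pos=10: ERROR — unterminated string

Answer: 10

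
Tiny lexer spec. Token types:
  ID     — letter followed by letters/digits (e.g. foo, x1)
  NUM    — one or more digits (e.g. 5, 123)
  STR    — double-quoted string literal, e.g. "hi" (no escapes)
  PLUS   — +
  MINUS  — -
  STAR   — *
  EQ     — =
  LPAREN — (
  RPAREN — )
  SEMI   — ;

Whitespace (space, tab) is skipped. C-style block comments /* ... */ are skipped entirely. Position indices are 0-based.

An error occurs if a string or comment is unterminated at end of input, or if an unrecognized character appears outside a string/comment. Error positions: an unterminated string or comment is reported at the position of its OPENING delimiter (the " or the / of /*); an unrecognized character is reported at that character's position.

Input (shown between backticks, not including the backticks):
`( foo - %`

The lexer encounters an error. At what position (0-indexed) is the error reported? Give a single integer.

pos=0: emit LPAREN '('
pos=2: emit ID 'foo' (now at pos=5)
pos=6: emit MINUS '-'
pos=8: ERROR — unrecognized char '%'

Answer: 8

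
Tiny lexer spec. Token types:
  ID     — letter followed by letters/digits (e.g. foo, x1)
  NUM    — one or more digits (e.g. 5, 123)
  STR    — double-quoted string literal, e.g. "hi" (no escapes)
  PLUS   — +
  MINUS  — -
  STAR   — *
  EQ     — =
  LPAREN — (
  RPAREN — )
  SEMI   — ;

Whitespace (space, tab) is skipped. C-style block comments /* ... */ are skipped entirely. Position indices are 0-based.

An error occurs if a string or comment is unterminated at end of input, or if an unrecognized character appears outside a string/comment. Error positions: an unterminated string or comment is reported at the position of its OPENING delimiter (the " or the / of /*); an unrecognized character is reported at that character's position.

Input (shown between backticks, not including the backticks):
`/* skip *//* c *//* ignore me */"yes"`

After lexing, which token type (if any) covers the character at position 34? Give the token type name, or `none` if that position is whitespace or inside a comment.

pos=0: enter COMMENT mode (saw '/*')
exit COMMENT mode (now at pos=10)
pos=10: enter COMMENT mode (saw '/*')
exit COMMENT mode (now at pos=17)
pos=17: enter COMMENT mode (saw '/*')
exit COMMENT mode (now at pos=32)
pos=32: enter STRING mode
pos=32: emit STR "yes" (now at pos=37)
DONE. 1 tokens: [STR]
Position 34: char is 'e' -> STR

Answer: STR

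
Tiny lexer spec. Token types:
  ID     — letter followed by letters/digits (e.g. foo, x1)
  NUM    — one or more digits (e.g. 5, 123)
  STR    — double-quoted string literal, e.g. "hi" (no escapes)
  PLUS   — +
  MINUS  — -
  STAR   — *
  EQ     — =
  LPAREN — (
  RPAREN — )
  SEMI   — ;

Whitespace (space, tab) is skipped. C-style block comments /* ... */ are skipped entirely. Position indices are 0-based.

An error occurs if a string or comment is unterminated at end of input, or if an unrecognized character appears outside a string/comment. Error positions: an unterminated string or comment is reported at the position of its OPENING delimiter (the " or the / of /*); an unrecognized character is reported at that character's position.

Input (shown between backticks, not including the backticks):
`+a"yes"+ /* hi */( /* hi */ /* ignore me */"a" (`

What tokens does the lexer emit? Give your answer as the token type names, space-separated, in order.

pos=0: emit PLUS '+'
pos=1: emit ID 'a' (now at pos=2)
pos=2: enter STRING mode
pos=2: emit STR "yes" (now at pos=7)
pos=7: emit PLUS '+'
pos=9: enter COMMENT mode (saw '/*')
exit COMMENT mode (now at pos=17)
pos=17: emit LPAREN '('
pos=19: enter COMMENT mode (saw '/*')
exit COMMENT mode (now at pos=27)
pos=28: enter COMMENT mode (saw '/*')
exit COMMENT mode (now at pos=43)
pos=43: enter STRING mode
pos=43: emit STR "a" (now at pos=46)
pos=47: emit LPAREN '('
DONE. 7 tokens: [PLUS, ID, STR, PLUS, LPAREN, STR, LPAREN]

Answer: PLUS ID STR PLUS LPAREN STR LPAREN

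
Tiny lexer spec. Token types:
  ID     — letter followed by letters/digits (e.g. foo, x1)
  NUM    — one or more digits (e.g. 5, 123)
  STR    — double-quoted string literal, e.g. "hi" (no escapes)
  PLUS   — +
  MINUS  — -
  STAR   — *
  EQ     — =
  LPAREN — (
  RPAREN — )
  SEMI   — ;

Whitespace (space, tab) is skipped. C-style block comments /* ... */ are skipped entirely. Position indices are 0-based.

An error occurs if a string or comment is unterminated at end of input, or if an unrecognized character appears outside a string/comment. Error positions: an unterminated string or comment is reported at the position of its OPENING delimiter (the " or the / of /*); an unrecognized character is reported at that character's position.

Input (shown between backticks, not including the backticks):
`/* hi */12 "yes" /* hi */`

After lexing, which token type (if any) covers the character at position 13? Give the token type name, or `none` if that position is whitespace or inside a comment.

Answer: STR

Derivation:
pos=0: enter COMMENT mode (saw '/*')
exit COMMENT mode (now at pos=8)
pos=8: emit NUM '12' (now at pos=10)
pos=11: enter STRING mode
pos=11: emit STR "yes" (now at pos=16)
pos=17: enter COMMENT mode (saw '/*')
exit COMMENT mode (now at pos=25)
DONE. 2 tokens: [NUM, STR]
Position 13: char is 'e' -> STR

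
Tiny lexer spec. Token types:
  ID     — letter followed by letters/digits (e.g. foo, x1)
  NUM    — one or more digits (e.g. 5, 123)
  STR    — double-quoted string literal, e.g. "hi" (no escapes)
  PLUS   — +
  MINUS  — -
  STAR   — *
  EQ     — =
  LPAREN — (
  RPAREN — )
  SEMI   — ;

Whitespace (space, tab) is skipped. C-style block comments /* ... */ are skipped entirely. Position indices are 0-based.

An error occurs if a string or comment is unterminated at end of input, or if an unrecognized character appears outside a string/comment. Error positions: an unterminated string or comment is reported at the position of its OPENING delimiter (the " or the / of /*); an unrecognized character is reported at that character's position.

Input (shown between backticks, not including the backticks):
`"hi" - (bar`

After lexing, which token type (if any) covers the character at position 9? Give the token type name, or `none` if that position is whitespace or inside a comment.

pos=0: enter STRING mode
pos=0: emit STR "hi" (now at pos=4)
pos=5: emit MINUS '-'
pos=7: emit LPAREN '('
pos=8: emit ID 'bar' (now at pos=11)
DONE. 4 tokens: [STR, MINUS, LPAREN, ID]
Position 9: char is 'a' -> ID

Answer: ID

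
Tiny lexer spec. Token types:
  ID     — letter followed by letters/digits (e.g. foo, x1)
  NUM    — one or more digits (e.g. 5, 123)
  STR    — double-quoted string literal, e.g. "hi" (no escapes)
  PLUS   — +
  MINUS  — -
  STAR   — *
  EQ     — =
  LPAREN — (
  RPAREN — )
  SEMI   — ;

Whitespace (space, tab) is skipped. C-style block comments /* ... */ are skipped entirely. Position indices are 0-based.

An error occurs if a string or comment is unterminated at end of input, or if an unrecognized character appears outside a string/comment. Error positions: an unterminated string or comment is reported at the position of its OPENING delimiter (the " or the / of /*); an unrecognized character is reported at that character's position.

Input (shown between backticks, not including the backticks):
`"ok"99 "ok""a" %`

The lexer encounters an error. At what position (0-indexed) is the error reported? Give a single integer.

pos=0: enter STRING mode
pos=0: emit STR "ok" (now at pos=4)
pos=4: emit NUM '99' (now at pos=6)
pos=7: enter STRING mode
pos=7: emit STR "ok" (now at pos=11)
pos=11: enter STRING mode
pos=11: emit STR "a" (now at pos=14)
pos=15: ERROR — unrecognized char '%'

Answer: 15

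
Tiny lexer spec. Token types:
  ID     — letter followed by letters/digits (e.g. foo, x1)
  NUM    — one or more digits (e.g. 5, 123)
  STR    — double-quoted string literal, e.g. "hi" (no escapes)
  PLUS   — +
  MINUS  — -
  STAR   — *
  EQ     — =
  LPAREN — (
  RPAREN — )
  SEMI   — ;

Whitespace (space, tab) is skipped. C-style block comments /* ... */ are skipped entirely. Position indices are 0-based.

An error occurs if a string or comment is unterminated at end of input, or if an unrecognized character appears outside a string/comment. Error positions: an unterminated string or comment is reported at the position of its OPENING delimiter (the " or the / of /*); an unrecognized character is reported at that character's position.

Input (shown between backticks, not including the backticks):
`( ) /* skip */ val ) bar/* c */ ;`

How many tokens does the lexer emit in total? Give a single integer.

Answer: 6

Derivation:
pos=0: emit LPAREN '('
pos=2: emit RPAREN ')'
pos=4: enter COMMENT mode (saw '/*')
exit COMMENT mode (now at pos=14)
pos=15: emit ID 'val' (now at pos=18)
pos=19: emit RPAREN ')'
pos=21: emit ID 'bar' (now at pos=24)
pos=24: enter COMMENT mode (saw '/*')
exit COMMENT mode (now at pos=31)
pos=32: emit SEMI ';'
DONE. 6 tokens: [LPAREN, RPAREN, ID, RPAREN, ID, SEMI]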